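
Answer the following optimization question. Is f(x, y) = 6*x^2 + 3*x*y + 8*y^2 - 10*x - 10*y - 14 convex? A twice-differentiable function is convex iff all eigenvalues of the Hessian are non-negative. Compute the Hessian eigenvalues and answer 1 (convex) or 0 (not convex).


The Hessian of f(x,y) = 6*x^2 + 3*x*y + 8*y^2 - 10*x - 10*y - 14 is:
H = [[12, 3], [3, 16]]
Trace = 12 + 16 = 28
Determinant = 12*16 - (3)^2 = 183
Discriminant = (28)^2 - 4*183 = 52.0
Eigenvalues: lambda_1 = 10.3944, lambda_2 = 17.6056
The function is convex.

1


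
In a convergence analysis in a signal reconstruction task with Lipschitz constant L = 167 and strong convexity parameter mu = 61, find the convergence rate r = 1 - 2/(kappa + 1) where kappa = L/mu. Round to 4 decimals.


Step 1: Compute the condition number.
kappa = L/mu = 167/61 = 2.7377
Step 2: Compute the convergence rate.
r = 1 - 2/(kappa + 1) = 1 - 2*mu/(L + mu) = (L - mu)/(L + mu) = 106/228 = 0.4649


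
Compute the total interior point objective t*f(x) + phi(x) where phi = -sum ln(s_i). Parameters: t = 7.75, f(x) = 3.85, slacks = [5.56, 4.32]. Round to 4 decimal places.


Step 1: Compute log-barrier.
ln values: [1.7156, 1.4633]
phi = -(1.7156 + 1.4633) = -3.1789
Step 2: Compute augmented objective.
t*f(x) = 7.75*3.85 = 29.8375
Total = 29.8375 - 3.1789 = 26.6586


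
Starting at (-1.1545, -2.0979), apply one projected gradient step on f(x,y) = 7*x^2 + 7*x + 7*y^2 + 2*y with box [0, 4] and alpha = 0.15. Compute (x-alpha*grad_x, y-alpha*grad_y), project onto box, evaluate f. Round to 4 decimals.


Step 1: Compute gradient at (-1.1545, -2.0979).
grad_x = 2*7*-1.1545 + 7 = -9.163
grad_y = 2*7*-2.0979 + 2 = -27.3706
Step 2: Gradient step.
x_raw = -1.1545 - 0.15*-9.163 = 0.22
y_raw = -2.0979 - 0.15*-27.3706 = 2.0077
Step 3: Project onto [0, 4].
x_proj = clip(0.22) = 0.22
y_proj = clip(2.0077) = 2.0077
Step 4: Evaluate f.
f(0.22, 2.0077) = 34.1094


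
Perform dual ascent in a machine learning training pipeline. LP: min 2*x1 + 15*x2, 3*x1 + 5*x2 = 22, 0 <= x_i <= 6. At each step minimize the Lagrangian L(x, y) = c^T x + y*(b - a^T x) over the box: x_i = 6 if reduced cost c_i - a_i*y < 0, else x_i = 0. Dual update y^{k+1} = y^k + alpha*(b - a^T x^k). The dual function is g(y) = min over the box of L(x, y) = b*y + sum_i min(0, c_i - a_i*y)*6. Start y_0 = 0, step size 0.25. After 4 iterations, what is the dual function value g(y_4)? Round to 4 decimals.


Dual ascent for LP: min 2*x1 + 15*x2, 3*x1 + 5*x2 = 22, 0 <= x_i <= 6
Step 1: y^k = 0.0, reduced costs: (2.0, 15.0)
  x^k = (0.0, 0.0), subgradient = b - a^T x = 22.0
  y^{k+1} = 0.0 + 0.25*22.0 = 5.5
Step 2: y^k = 5.5, reduced costs: (-14.5, -12.5)
  x^k = (6.0, 6.0), subgradient = b - a^T x = -26.0
  y^{k+1} = 5.5 + 0.25*-26.0 = -1.0
Step 3: y^k = -1.0, reduced costs: (5.0, 20.0)
  x^k = (0.0, 0.0), subgradient = b - a^T x = 22.0
  y^{k+1} = -1.0 + 0.25*22.0 = 4.5
Step 4: y^k = 4.5, reduced costs: (-11.5, -7.5)
  x^k = (6.0, 6.0), subgradient = b - a^T x = -26.0
  y^{k+1} = 4.5 + 0.25*-26.0 = -2.0
Dual objective at y_4 = -2.0: reduced costs (8.0, 25.0), box minimizer x = (0.0, 0.0)
g(y_4) = b*y + (c1 - a1*y)*x1 + (c2 - a2*y)*x2 = 22*(-2.0) + 8.0*0.0 + 25.0*0.0 = -44.0 + 0.0 + 0.0 = -44.0


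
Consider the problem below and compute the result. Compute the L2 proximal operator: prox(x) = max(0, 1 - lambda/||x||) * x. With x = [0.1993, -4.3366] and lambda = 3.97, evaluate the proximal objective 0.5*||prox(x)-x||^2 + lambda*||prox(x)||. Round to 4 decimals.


Step 1: Compute ||x||.
||x|| = 4.3412
Step 2: Compute scaling factor.
scale = max(0, 1 - 3.97/4.3412) = 0.0855
Step 3: prox(x) = [0.017, -0.3708]
||prox(x)|| = 0.3712
Step 4: Proximal objective.
0.5*||prox-x||^2 = 7.8805
lambda*||prox|| = 1.4737
Total = 9.354


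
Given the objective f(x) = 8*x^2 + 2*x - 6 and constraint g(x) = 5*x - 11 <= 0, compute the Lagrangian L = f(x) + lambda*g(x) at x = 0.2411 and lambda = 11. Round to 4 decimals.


Step 1: Evaluate f(x).
f(0.2411) = 8*0.2411^2 + 2*0.2411 - 6 = -5.0528
Step 2: Evaluate g(x).
g(0.2411) = 5*0.2411 - 11 = -9.7945
Step 3: Compute Lagrangian.
L = -5.0528 + 11*-9.7945 = -112.7923


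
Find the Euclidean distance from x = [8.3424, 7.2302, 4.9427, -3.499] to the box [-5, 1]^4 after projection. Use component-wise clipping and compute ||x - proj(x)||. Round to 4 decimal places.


Project each component onto [-5, 1].
clip(8.3424) = 1.0, clip(7.2302) = 1.0, clip(4.9427) = 1.0, clip(-3.499) = -3.499
Projection = [1.0, 1.0, 1.0, -3.499]
Squared diffs: [53.9108, 38.8154, 15.5449, 0.0]
Distance = sqrt(108.2711) = 10.4053


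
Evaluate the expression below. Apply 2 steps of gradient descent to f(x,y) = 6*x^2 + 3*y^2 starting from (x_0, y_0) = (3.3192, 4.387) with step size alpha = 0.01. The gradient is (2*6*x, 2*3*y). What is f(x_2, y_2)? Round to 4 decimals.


Gradient descent on f(x,y) = 6*x^2 + 3*y^2.
Starting point: (3.3192, 4.387), alpha = 0.01
Step 1: grad_x = 2*6*3.3192 = 39.8304, grad_y = 2*3*4.387 = 26.322
  x_1 = 3.3192 - 0.01*39.8304 = 2.9209
  y_1 = 4.387 - 0.01*26.322 = 4.1238
Step 2: grad_x = 2*6*2.9209 = 35.0508, grad_y = 2*3*4.1238 = 24.7427
  x_2 = 2.9209 - 0.01*35.0508 = 2.5704
  y_2 = 4.1238 - 0.01*24.7427 = 3.8764
f(2.5704, 3.8764) = 6*2.5704^2 + 3*3.8764^2 = 84.7197


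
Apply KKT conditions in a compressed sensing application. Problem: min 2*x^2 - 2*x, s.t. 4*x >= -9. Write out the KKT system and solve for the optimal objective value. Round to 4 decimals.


Step 1: Try lambda = 0 (constraint inactive).
Stationarity: 2*2*x - 2 = 0
x* = 2/(2*2) = 0.5
Check constraint: 4*0.5 = 2.0 >= -9 -- satisfied.
Step 2: Compute optimal value.
f(x*) = 2*0.5^2 - 2*0.5 = -0.5


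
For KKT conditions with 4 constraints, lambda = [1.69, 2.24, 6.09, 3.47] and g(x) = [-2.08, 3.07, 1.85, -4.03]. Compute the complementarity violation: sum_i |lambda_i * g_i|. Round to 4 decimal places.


KKT complementary slackness check:
lambda_1 * g_1 = 1.69 * -2.08 = -3.5152
lambda_2 * g_2 = 2.24 * 3.07 = 6.8768
lambda_3 * g_3 = 6.09 * 1.85 = 11.2665
lambda_4 * g_4 = 3.47 * -4.03 = -13.9841
Total violation = 3.5152 + 6.8768 + 11.2665 + 13.9841 = 35.6426


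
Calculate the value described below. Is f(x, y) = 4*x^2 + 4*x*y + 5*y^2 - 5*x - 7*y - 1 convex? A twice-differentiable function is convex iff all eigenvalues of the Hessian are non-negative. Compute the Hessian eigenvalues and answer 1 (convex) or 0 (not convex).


The Hessian of f(x,y) = 4*x^2 + 4*x*y + 5*y^2 - 5*x - 7*y - 1 is:
H = [[8, 4], [4, 10]]
Trace = 8 + 10 = 18
Determinant = 8*10 - (4)^2 = 64
Discriminant = (18)^2 - 4*64 = 68.0
Eigenvalues: lambda_1 = 4.8769, lambda_2 = 13.1231
The function is convex.

1


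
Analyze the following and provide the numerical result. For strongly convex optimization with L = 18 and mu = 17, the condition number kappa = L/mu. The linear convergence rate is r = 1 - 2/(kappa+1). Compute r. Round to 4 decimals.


Step 1: Compute the condition number.
kappa = L/mu = 18/17 = 1.0588
Step 2: Compute the convergence rate.
r = 1 - 2/(kappa + 1) = 1 - 2*mu/(L + mu) = (L - mu)/(L + mu) = 1/35 = 0.0286


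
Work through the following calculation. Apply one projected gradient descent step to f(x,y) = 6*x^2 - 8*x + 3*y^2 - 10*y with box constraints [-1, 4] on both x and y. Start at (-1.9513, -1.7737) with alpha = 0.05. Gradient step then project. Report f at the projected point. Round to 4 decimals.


Step 1: Compute gradient at (-1.9513, -1.7737).
grad_x = 2*6*-1.9513 - 8 = -31.4156
grad_y = 2*3*-1.7737 - 10 = -20.6422
Step 2: Gradient step.
x_raw = -1.9513 - 0.05*-31.4156 = -0.3805
y_raw = -1.7737 - 0.05*-20.6422 = -0.7416
Step 3: Project onto [-1, 4].
x_proj = clip(-0.3805) = -0.3805
y_proj = clip(-0.7416) = -0.7416
Step 4: Evaluate f.
f(-0.3805, -0.7416) = 12.9787


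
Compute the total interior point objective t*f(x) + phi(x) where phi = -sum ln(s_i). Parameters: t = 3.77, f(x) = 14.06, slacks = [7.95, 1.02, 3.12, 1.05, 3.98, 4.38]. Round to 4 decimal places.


Step 1: Compute log-barrier.
ln values: [2.0732, 0.0198, 1.1378, 0.0488, 1.3813, 1.477]
phi = -(2.0732 + 0.0198 + 1.1378 + 0.0488 + 1.3813 + 1.477) = -6.1379
Step 2: Compute augmented objective.
t*f(x) = 3.77*14.06 = 53.0062
Total = 53.0062 - 6.1379 = 46.8683


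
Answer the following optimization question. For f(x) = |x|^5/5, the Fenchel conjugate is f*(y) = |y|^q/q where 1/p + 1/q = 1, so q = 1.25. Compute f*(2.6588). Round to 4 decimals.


The conjugate exponent q satisfies 1/p + 1/q = 1.
p = 5, so q = 5/(5 - 1) = 1.25
|y|^q = 2.6588^1.25 = 3.3951
f*(2.6588) = 3.3951 / 1.25 = 2.7161


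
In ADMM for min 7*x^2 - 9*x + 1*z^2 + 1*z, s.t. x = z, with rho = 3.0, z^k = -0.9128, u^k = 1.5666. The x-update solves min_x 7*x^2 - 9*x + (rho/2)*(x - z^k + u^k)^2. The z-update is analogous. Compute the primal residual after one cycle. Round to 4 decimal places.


ADMM iteration with rho = 3.0, z^k = -0.9128, u^k = 1.5666
Step 1: x-update.
Minimize 7*x^2 - 9*x + (3.0/2)*(x + 0.9128 + 1.5666)^2
FOC: (2*7 + 3.0)*x = 9 + 3.0*(-0.9128 - 1.5666)
x^{k+1} = 0.0919
Step 2: z-update.
Minimize 1*z^2 + 1*z + (3.0/2)*(0.0919 - z + 1.5666)^2
FOC: (2*1 + 3.0)*z = -1 + 3.0*(0.0919 + 1.5666)
z^{k+1} = 0.7951
Step 3: u-update.
u^{k+1} = 1.5666 + 0.0919 - 0.7951 = 0.8634
Step 4: Primal residual = |0.0919 - 0.7951| = 0.7032


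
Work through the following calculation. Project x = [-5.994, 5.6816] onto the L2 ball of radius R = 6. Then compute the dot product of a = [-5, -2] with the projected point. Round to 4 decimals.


Step 1: Compute ||x|| (intermediates to 6 decimals).
||x|| = sqrt((-5.994)^2 + 5.6816^2) = 8.258851
Step 2: Project.
Since ||x|| > R, scale = R/||x|| = 6/8.258851 = 0.726493, proj(x) = scale * x
proj(x) = [-4.354599, 4.127643]
Step 3: Dot product.
a^T * proj(x) = -5*(-4.354599) - 2*4.127643 = 13.5177


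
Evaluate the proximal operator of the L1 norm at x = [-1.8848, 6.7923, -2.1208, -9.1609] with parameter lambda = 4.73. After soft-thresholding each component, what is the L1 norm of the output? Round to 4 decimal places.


Soft-thresholding with lambda = 4.73:
prox(-1.8848) = sign(-1.8848)*max(|-1.8848| - 4.73, 0) = 0.0
prox(6.7923) = sign(6.7923)*max(|6.7923| - 4.73, 0) = 2.0623
prox(-2.1208) = sign(-2.1208)*max(|-2.1208| - 4.73, 0) = 0.0
prox(-9.1609) = sign(-9.1609)*max(|-9.1609| - 4.73, 0) = -4.4309
prox(x) = [0.0, 2.0623, 0.0, -4.4309]
||prox(x)||_1 = 0.0 + 2.0623 + 0.0 + 4.4309 = 6.4932


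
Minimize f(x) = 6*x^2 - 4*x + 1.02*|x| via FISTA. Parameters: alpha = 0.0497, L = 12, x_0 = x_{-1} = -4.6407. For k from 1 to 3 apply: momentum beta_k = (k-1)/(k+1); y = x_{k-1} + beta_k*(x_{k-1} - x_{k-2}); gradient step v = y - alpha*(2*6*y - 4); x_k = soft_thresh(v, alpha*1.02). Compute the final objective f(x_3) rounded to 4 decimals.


FISTA on f(x) = 6*x^2 - 4*x + 1.02*|x|
L = 12, alpha = 0.0497
Iteration 1: beta = 0.0, y = -4.6407 + 0.0*(-4.6407 + 4.6407) = -4.6407
  grad(y) = -59.6884, v = y - alpha*grad = -1.6742
  prox(v) = soft_thresh(-1.6742, 0.0507) = -1.6235
Iteration 2: beta = 0.3333, y = -1.6235 + 0.3333*(-1.6235 + 4.6407) = -0.6178
  grad(y) = -11.4131, v = y - alpha*grad = -0.0505
  prox(v) = soft_thresh(-0.0505, 0.0507) = 0.0
Iteration 3: beta = 0.5, y = 0.0 + 0.5*(0.0 + 1.6235) = 0.8117
  grad(y) = 5.741, v = y - alpha*grad = 0.5264
  prox(v) = soft_thresh(0.5264, 0.0507) = 0.4757
f(x_3) = 6*0.4757^2 - 4*0.4757 + 1.02*|0.4757| = -0.0598


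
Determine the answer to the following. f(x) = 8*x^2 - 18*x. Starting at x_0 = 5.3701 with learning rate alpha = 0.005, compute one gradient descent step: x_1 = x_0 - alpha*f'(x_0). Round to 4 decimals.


We compute the gradient at x_0 and apply the update.
f'(x) = 16*x - 18
f'(5.3701) = 16*5.3701 - 18 = 67.9216
x_1 = 5.3701 - 0.005*67.9216 = 5.0305


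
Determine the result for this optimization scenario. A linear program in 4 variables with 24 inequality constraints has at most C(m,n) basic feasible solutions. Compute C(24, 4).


Each vertex corresponds to some choice of n active constraints out of m, so the number of vertices is at most C(m, n) = m! / (n!(m-n)!).
m = 24, n = 4
Numerator: 24 * 23 * 22 * 21
Denominator: 4! = 24
C(24, 4) = 10626


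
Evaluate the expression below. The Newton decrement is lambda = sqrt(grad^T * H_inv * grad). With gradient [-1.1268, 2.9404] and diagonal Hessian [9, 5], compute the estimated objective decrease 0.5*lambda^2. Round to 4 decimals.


Step 1: H is diagonal, so H^(-1) * g = [-0.1252, 0.5881].
Step 2: g^T H^(-1) g = sum_i g_i^2 / H_ii
  = (-1.1268)^2/9 + (2.9404)^2/5
  = 0.1411 + 1.7292 = 1.8703
Step 3: Objective decrease = 0.5 * g^T H^(-1) g = 0.9351


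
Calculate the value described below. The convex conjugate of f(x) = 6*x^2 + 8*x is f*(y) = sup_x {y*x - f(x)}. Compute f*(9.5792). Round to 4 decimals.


f*(y) = sup_x {y*x - a*x^2 - b*x} = sup_x {(y-b)*x - a*x^2}
FOC: (y - b) - 2a*x = 0 => x* = (y - b)/(2a)
x* = (9.5792 - 8)/(2*6) = 0.1316
f*(9.5792) = (y-b)^2/(4a) = (9.5792 - 8)^2/(4*6)
= 2.4939/24 = 0.1039


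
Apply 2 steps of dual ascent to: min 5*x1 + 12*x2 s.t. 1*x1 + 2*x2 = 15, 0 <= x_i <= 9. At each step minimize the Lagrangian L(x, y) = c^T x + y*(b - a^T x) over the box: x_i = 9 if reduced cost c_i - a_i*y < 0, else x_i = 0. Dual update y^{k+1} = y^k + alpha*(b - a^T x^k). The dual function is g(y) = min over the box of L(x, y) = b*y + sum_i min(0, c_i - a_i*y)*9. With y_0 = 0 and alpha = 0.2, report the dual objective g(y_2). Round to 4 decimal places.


Dual ascent for LP: min 5*x1 + 12*x2, 1*x1 + 2*x2 = 15, 0 <= x_i <= 9
Step 1: y^k = 0.0, reduced costs: (5.0, 12.0)
  x^k = (0.0, 0.0), subgradient = b - a^T x = 15.0
  y^{k+1} = 0.0 + 0.2*15.0 = 3.0
Step 2: y^k = 3.0, reduced costs: (2.0, 6.0)
  x^k = (0.0, 0.0), subgradient = b - a^T x = 15.0
  y^{k+1} = 3.0 + 0.2*15.0 = 6.0
Dual objective at y_2 = 6.0: reduced costs (-1.0, 0.0), box minimizer x = (9.0, 0.0)
g(y_2) = b*y + (c1 - a1*y)*x1 + (c2 - a2*y)*x2 = 15*6.0 + (-1.0)*9.0 + 0.0*0.0 = 90.0 - 9.0 + 0.0 = 81.0


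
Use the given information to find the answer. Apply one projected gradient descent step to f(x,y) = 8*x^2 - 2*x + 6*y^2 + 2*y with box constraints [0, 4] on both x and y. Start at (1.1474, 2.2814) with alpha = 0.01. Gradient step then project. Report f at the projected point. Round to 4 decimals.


Step 1: Compute gradient at (1.1474, 2.2814).
grad_x = 2*8*1.1474 - 2 = 16.3584
grad_y = 2*6*2.2814 + 2 = 29.3768
Step 2: Gradient step.
x_raw = 1.1474 - 0.01*16.3584 = 0.9838
y_raw = 2.2814 - 0.01*29.3768 = 1.9876
Step 3: Project onto [0, 4].
x_proj = clip(0.9838) = 0.9838
y_proj = clip(1.9876) = 1.9876
Step 4: Evaluate f.
f(0.9838, 1.9876) = 33.4549


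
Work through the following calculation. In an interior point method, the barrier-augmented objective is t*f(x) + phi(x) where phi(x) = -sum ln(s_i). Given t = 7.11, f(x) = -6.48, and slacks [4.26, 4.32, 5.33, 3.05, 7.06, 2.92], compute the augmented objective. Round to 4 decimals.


Step 1: Compute log-barrier.
ln values: [1.4493, 1.4633, 1.6734, 1.1151, 1.9544, 1.0716]
phi = -(1.4493 + 1.4633 + 1.6734 + 1.1151 + 1.9544 + 1.0716) = -8.727
Step 2: Compute augmented objective.
t*f(x) = 7.11*-6.48 = -46.0728
Total = -46.0728 - 8.727 = -54.7998


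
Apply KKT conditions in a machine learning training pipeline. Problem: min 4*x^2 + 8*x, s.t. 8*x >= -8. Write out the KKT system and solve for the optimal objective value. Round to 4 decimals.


Step 1: Try lambda = 0 (constraint inactive).
Stationarity: 2*4*x + 8 = 0
x* = -8/(2*4) = -1.0
Check constraint: 8*-1.0 = -8.0 >= -8 -- satisfied.
Step 2: Compute optimal value.
f(x*) = 4*(-1.0)^2 + 8*(-1.0) = -4.0


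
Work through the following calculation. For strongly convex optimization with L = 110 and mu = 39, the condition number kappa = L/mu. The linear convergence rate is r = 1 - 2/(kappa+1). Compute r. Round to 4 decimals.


Step 1: Compute the condition number.
kappa = L/mu = 110/39 = 2.8205
Step 2: Compute the convergence rate.
r = 1 - 2/(kappa + 1) = 1 - 2*mu/(L + mu) = (L - mu)/(L + mu) = 71/149 = 0.4765


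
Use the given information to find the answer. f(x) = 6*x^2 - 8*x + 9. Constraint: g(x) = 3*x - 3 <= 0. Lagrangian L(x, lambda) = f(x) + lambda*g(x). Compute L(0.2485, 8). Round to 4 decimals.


Step 1: Evaluate f(x).
f(0.2485) = 6*0.2485^2 - 8*0.2485 + 9 = 7.3825
Step 2: Evaluate g(x).
g(0.2485) = 3*0.2485 - 3 = -2.2545
Step 3: Compute Lagrangian.
L = 7.3825 + 8*-2.2545 = -10.6535


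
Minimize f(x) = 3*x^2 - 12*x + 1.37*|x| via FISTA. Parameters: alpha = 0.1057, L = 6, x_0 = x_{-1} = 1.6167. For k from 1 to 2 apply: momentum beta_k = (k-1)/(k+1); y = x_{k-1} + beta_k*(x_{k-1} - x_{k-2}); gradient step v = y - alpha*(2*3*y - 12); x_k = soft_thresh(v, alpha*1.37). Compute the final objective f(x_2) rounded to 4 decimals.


FISTA on f(x) = 3*x^2 - 12*x + 1.37*|x|
L = 6, alpha = 0.1057
Iteration 1: beta = 0.0, y = 1.6167 + 0.0*(1.6167 - 1.6167) = 1.6167
  grad(y) = -2.2998, v = y - alpha*grad = 1.8598
  prox(v) = soft_thresh(1.8598, 0.1448) = 1.715
Iteration 2: beta = 0.3333, y = 1.715 + 0.3333*(1.715 - 1.6167) = 1.7477
  grad(y) = -1.5136, v = y - alpha*grad = 1.9077
  prox(v) = soft_thresh(1.9077, 0.1448) = 1.7629
f(x_2) = 3*1.7629^2 - 12*1.7629 + 1.37*|1.7629| = -9.4162


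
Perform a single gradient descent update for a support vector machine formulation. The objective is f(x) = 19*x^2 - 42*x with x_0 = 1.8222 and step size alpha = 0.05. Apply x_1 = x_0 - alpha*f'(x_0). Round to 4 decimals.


We compute the gradient at x_0 and apply the update.
f'(x) = 38*x - 42
f'(1.8222) = 38*1.8222 - 42 = 27.2436
x_1 = 1.8222 - 0.05*27.2436 = 0.46


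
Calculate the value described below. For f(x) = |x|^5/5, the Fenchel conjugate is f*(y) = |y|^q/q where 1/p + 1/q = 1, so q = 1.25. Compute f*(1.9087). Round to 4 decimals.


The conjugate exponent q satisfies 1/p + 1/q = 1.
p = 5, so q = 5/(5 - 1) = 1.25
|y|^q = 1.9087^1.25 = 2.2435
f*(1.9087) = 2.2435 / 1.25 = 1.7948


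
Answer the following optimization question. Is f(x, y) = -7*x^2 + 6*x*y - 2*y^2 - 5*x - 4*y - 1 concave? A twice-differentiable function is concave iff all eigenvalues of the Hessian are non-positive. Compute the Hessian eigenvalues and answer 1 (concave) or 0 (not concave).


The Hessian of f(x,y) = -7*x^2 + 6*x*y - 2*y^2 - 5*x - 4*y - 1 is:
H = [[-14, 6], [6, -4]]
Trace = -14 - 4 = -18
Determinant = -14*-4 - (6)^2 = 20
Discriminant = (-18)^2 - 4*20 = 244.0
Eigenvalues: lambda_1 = -16.8102, lambda_2 = -1.1898
The function is concave.

1


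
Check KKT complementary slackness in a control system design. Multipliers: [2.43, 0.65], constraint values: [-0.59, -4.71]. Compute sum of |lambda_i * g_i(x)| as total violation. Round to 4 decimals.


KKT complementary slackness check:
lambda_1 * g_1 = 2.43 * -0.59 = -1.4337
lambda_2 * g_2 = 0.65 * -4.71 = -3.0615
Total violation = 1.4337 + 3.0615 = 4.4952


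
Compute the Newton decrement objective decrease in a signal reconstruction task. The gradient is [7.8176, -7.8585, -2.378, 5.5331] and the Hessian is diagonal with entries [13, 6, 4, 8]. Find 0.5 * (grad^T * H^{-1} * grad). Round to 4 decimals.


Step 1: H is diagonal, so H^(-1) * g = [0.6014, -1.3098, -0.5945, 0.6916].
Step 2: g^T H^(-1) g = sum_i g_i^2 / H_ii
  = (7.8176)^2/13 + (-7.8585)^2/6 + (-2.378)^2/4 + (5.5331)^2/8
  = 4.7011 + 10.2927 + 1.4137 + 3.8269 = 20.2344
Step 3: Objective decrease = 0.5 * g^T H^(-1) g = 10.1172


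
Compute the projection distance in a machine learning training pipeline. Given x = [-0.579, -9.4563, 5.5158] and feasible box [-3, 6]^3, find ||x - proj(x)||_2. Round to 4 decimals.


Project each component onto [-3, 6].
clip(-0.579) = -0.579, clip(-9.4563) = -3.0, clip(5.5158) = 5.5158
Projection = [-0.579, -3.0, 5.5158]
Squared diffs: [0.0, 41.6838, 0.0]
Distance = sqrt(41.6838) = 6.4563


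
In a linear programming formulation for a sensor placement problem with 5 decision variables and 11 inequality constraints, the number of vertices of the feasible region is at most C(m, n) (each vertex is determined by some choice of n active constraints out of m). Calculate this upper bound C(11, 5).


Each vertex corresponds to some choice of n active constraints out of m, so the number of vertices is at most C(m, n) = m! / (n!(m-n)!).
m = 11, n = 5
Numerator: 11 * 10 * 9 * 8 * 7
Denominator: 5! = 120
C(11, 5) = 462


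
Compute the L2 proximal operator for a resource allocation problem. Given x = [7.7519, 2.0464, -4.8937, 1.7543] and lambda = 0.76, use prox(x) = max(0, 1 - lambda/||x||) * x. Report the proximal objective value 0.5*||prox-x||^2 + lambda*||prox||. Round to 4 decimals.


Step 1: Compute ||x||.
||x|| = 9.5554
Step 2: Compute scaling factor.
scale = max(0, 1 - 0.76/9.5554) = 0.9205
Step 3: prox(x) = [7.1353, 1.8836, -4.5045, 1.6148]
||prox(x)|| = 8.7954
Step 4: Proximal objective.
0.5*||prox-x||^2 = 0.2888
lambda*||prox|| = 6.6845
Total = 6.9733


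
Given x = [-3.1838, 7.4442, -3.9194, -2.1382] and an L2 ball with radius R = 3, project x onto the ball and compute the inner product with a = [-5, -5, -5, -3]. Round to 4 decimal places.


Step 1: Compute ||x|| (intermediates to 6 decimals).
||x|| = sqrt((-3.1838)^2 + 7.4442^2 + (-3.9194)^2 + (-2.1382)^2) = 9.24588
Step 2: Project.
Since ||x|| > R, scale = R/||x|| = 3/9.24588 = 0.324469, proj(x) = scale * x
proj(x) = [-1.033044, 2.415412, -1.271724, -0.69378]
Step 3: Dot product.
a^T * proj(x) = -5*(-1.033044) - 5*2.415412 - 5*(-1.271724) - 3*(-0.69378) = 1.5281


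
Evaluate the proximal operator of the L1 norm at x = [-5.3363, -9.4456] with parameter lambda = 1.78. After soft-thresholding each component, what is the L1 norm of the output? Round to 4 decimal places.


Soft-thresholding with lambda = 1.78:
prox(-5.3363) = sign(-5.3363)*max(|-5.3363| - 1.78, 0) = -3.5563
prox(-9.4456) = sign(-9.4456)*max(|-9.4456| - 1.78, 0) = -7.6656
prox(x) = [-3.5563, -7.6656]
||prox(x)||_1 = 3.5563 + 7.6656 = 11.2219


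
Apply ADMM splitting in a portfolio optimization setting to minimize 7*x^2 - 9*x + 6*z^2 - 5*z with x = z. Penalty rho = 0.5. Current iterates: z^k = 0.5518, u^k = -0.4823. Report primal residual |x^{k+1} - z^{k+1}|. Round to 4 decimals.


ADMM iteration with rho = 0.5, z^k = 0.5518, u^k = -0.4823
Step 1: x-update.
Minimize 7*x^2 - 9*x + (0.5/2)*(x - 0.5518 - 0.4823)^2
FOC: (2*7 + 0.5)*x = 9 + 0.5*(0.5518 + 0.4823)
x^{k+1} = 0.6563
Step 2: z-update.
Minimize 6*z^2 - 5*z + (0.5/2)*(0.6563 - z - 0.4823)^2
FOC: (2*6 + 0.5)*z = 5 + 0.5*(0.6563 - 0.4823)
z^{k+1} = 0.407
Step 3: u-update.
u^{k+1} = -0.4823 + 0.6563 - 0.407 = -0.2329
Step 4: Primal residual = |0.6563 - 0.407| = 0.2494


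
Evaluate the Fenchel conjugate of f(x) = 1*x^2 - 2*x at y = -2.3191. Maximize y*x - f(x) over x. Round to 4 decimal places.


f*(y) = sup_x {y*x - a*x^2 - b*x} = sup_x {(y-b)*x - a*x^2}
FOC: (y - b) - 2a*x = 0 => x* = (y - b)/(2a)
x* = (-2.3191 + 2)/(2*1) = -0.1596
f*(-2.3191) = (y-b)^2/(4a) = (-2.3191 + 2)^2/(4*1)
= 0.1018/4 = 0.0255


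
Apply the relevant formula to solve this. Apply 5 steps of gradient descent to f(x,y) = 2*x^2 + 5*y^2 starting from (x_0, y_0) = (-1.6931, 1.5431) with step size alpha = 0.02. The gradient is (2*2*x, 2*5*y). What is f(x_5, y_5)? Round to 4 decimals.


Gradient descent on f(x,y) = 2*x^2 + 5*y^2.
Starting point: (-1.6931, 1.5431), alpha = 0.02
Step 1: grad_x = 2*2*-1.6931 = -6.7724, grad_y = 2*5*1.5431 = 15.431
  x_1 = -1.6931 - 0.02*-6.7724 = -1.5577
  y_1 = 1.5431 - 0.02*15.431 = 1.2345
Step 2: grad_x = 2*2*-1.5577 = -6.2306, grad_y = 2*5*1.2345 = 12.3448
  x_2 = -1.5577 - 0.02*-6.2306 = -1.433
  y_2 = 1.2345 - 0.02*12.3448 = 0.9876
Step 3: grad_x = 2*2*-1.433 = -5.7322, grad_y = 2*5*0.9876 = 9.8758
  x_3 = -1.433 - 0.02*-5.7322 = -1.3184
  y_3 = 0.9876 - 0.02*9.8758 = 0.7901
Step 4: grad_x = 2*2*-1.3184 = -5.2736, grad_y = 2*5*0.7901 = 7.9007
  x_4 = -1.3184 - 0.02*-5.2736 = -1.2129
  y_4 = 0.7901 - 0.02*7.9007 = 0.6321
Step 5: grad_x = 2*2*-1.2129 = -4.8517, grad_y = 2*5*0.6321 = 6.3205
  x_5 = -1.2129 - 0.02*-4.8517 = -1.1159
  y_5 = 0.6321 - 0.02*6.3205 = 0.5056
f(-1.1159, 0.5056) = 2*(-1.1159)^2 + 5*0.5056^2 = 3.7688


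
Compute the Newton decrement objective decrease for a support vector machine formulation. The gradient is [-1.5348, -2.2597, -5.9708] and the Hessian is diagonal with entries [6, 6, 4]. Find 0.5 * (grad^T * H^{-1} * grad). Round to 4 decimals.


Step 1: H is diagonal, so H^(-1) * g = [-0.2558, -0.3766, -1.4927].
Step 2: g^T H^(-1) g = sum_i g_i^2 / H_ii
  = (-1.5348)^2/6 + (-2.2597)^2/6 + (-5.9708)^2/4
  = 0.3926 + 0.851 + 8.9126 = 10.1563
Step 3: Objective decrease = 0.5 * g^T H^(-1) g = 5.0781


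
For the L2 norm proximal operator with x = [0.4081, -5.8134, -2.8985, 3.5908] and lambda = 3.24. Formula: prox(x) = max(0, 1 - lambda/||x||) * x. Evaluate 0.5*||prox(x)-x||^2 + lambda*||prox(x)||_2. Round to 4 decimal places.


Step 1: Compute ||x||.
||x|| = 7.4335
Step 2: Compute scaling factor.
scale = max(0, 1 - 3.24/7.4335) = 0.5641
Step 3: prox(x) = [0.2302, -3.2796, -1.6352, 2.0257]
||prox(x)|| = 4.1935
Step 4: Proximal objective.
0.5*||prox-x||^2 = 5.2488
lambda*||prox|| = 13.5869
Total = 18.8358


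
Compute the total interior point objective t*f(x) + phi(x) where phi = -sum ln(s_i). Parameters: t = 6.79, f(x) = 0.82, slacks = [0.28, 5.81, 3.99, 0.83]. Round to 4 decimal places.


Step 1: Compute log-barrier.
ln values: [-1.273, 1.7596, 1.3838, -0.1863]
phi = -(-1.273 + 1.7596 + 1.3838 - 0.1863) = -1.6841
Step 2: Compute augmented objective.
t*f(x) = 6.79*0.82 = 5.5678
Total = 5.5678 - 1.6841 = 3.8837


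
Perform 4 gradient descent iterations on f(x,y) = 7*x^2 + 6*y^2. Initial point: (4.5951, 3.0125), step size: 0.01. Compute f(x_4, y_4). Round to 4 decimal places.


Gradient descent on f(x,y) = 7*x^2 + 6*y^2.
Starting point: (4.5951, 3.0125), alpha = 0.01
Step 1: grad_x = 2*7*4.5951 = 64.3314, grad_y = 2*6*3.0125 = 36.15
  x_1 = 4.5951 - 0.01*64.3314 = 3.9518
  y_1 = 3.0125 - 0.01*36.15 = 2.651
Step 2: grad_x = 2*7*3.9518 = 55.325, grad_y = 2*6*2.651 = 31.812
  x_2 = 3.9518 - 0.01*55.325 = 3.3985
  y_2 = 2.651 - 0.01*31.812 = 2.3329
Step 3: grad_x = 2*7*3.3985 = 47.5795, grad_y = 2*6*2.3329 = 27.9946
  x_3 = 3.3985 - 0.01*47.5795 = 2.9227
  y_3 = 2.3329 - 0.01*27.9946 = 2.0529
Step 4: grad_x = 2*7*2.9227 = 40.9184, grad_y = 2*6*2.0529 = 24.6352
  x_4 = 2.9227 - 0.01*40.9184 = 2.5136
  y_4 = 2.0529 - 0.01*24.6352 = 1.8066
f(2.5136, 1.8066) = 7*2.5136^2 + 6*1.8066^2 = 63.8082


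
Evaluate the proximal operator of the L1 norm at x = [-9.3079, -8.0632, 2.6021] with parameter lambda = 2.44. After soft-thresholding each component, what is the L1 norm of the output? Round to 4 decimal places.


Soft-thresholding with lambda = 2.44:
prox(-9.3079) = sign(-9.3079)*max(|-9.3079| - 2.44, 0) = -6.8679
prox(-8.0632) = sign(-8.0632)*max(|-8.0632| - 2.44, 0) = -5.6232
prox(2.6021) = sign(2.6021)*max(|2.6021| - 2.44, 0) = 0.1621
prox(x) = [-6.8679, -5.6232, 0.1621]
||prox(x)||_1 = 6.8679 + 5.6232 + 0.1621 = 12.6532


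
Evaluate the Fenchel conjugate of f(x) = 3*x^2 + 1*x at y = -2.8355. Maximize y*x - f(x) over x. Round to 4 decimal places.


f*(y) = sup_x {y*x - a*x^2 - b*x} = sup_x {(y-b)*x - a*x^2}
FOC: (y - b) - 2a*x = 0 => x* = (y - b)/(2a)
x* = (-2.8355 - 1)/(2*3) = -0.6393
f*(-2.8355) = (y-b)^2/(4a) = (-2.8355 - 1)^2/(4*3)
= 14.7111/12 = 1.2259


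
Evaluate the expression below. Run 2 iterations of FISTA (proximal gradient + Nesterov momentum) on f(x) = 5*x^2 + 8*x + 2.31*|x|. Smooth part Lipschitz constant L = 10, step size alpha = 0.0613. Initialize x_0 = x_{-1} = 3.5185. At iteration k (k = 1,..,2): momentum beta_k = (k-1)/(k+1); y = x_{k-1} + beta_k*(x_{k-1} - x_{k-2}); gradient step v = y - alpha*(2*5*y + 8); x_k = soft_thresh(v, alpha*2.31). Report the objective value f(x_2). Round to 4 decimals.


FISTA on f(x) = 5*x^2 + 8*x + 2.31*|x|
L = 10, alpha = 0.0613
Iteration 1: beta = 0.0, y = 3.5185 + 0.0*(3.5185 - 3.5185) = 3.5185
  grad(y) = 43.185, v = y - alpha*grad = 0.8713
  prox(v) = soft_thresh(0.8713, 0.1416) = 0.7297
Iteration 2: beta = 0.3333, y = 0.7297 + 0.3333*(0.7297 - 3.5185) = -0.2
  grad(y) = 6.0004, v = y - alpha*grad = -0.5678
  prox(v) = soft_thresh(-0.5678, 0.1416) = -0.4262
f(x_2) = 5*(-0.4262)^2 + 8*(-0.4262) + 2.31*|-0.4262| = -1.5168


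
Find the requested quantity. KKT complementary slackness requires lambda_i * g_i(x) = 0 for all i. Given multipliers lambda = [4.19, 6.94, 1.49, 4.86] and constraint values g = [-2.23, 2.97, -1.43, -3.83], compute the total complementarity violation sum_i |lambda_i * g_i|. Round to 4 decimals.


KKT complementary slackness check:
lambda_1 * g_1 = 4.19 * -2.23 = -9.3437
lambda_2 * g_2 = 6.94 * 2.97 = 20.6118
lambda_3 * g_3 = 1.49 * -1.43 = -2.1307
lambda_4 * g_4 = 4.86 * -3.83 = -18.6138
Total violation = 9.3437 + 20.6118 + 2.1307 + 18.6138 = 50.7


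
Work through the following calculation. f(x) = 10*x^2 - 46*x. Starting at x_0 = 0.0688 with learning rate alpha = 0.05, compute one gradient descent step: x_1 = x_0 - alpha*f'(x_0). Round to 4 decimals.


We compute the gradient at x_0 and apply the update.
f'(x) = 20*x - 46
f'(0.0688) = 20*0.0688 - 46 = -44.624
x_1 = 0.0688 - 0.05*-44.624 = 2.3


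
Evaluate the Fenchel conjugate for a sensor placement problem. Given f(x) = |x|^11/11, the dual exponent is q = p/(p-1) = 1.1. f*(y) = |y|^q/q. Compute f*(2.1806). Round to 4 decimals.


The conjugate exponent q satisfies 1/p + 1/q = 1.
p = 11, so q = 11/(11 - 1) = 1.1
|y|^q = 2.1806^1.1 = 2.3574
f*(2.1806) = 2.3574 / 1.1 = 2.1431


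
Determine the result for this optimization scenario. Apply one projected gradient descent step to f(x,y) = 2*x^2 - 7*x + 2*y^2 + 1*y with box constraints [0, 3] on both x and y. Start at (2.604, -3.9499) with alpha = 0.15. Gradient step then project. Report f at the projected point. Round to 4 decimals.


Step 1: Compute gradient at (2.604, -3.9499).
grad_x = 2*2*2.604 - 7 = 3.416
grad_y = 2*2*-3.9499 + 1 = -14.7996
Step 2: Gradient step.
x_raw = 2.604 - 0.15*3.416 = 2.0916
y_raw = -3.9499 - 0.15*-14.7996 = -1.73
Step 3: Project onto [0, 3].
x_proj = clip(2.0916) = 2.0916
y_proj = clip(-1.73) = 0.0
Step 4: Evaluate f.
f(2.0916, 0.0) = -5.8916


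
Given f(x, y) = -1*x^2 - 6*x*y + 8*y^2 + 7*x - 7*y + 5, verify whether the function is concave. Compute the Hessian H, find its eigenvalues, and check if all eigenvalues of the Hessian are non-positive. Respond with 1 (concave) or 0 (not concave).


The Hessian of f(x,y) = -1*x^2 - 6*x*y + 8*y^2 + 7*x - 7*y + 5 is:
H = [[-2, -6], [-6, 16]]
Trace = -2 + 16 = 14
Determinant = -2*16 - (-6)^2 = -68
Discriminant = (14)^2 - 4*-68 = 468.0
Eigenvalues: lambda_1 = -3.8167, lambda_2 = 17.8167
The function is not concave.

0


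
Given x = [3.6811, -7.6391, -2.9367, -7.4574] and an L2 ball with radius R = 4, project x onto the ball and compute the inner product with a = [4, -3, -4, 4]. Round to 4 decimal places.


Step 1: Compute ||x|| (intermediates to 6 decimals).
||x|| = sqrt(3.6811^2 + (-7.6391)^2 + (-2.9367)^2 + (-7.4574)^2) = 11.668049
Step 2: Project.
Since ||x|| > R, scale = R/||x|| = 4/11.668049 = 0.342817, proj(x) = scale * x
proj(x) = [1.261944, -2.618813, -1.006751, -2.556523]
Step 3: Dot product.
a^T * proj(x) = 4*1.261944 - 3*(-2.618813) - 4*(-1.006751) + 4*(-2.556523) = 6.7051


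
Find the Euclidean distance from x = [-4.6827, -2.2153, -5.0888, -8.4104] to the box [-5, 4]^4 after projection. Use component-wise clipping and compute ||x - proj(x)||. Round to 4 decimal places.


Project each component onto [-5, 4].
clip(-4.6827) = -4.6827, clip(-2.2153) = -2.2153, clip(-5.0888) = -5.0, clip(-8.4104) = -5.0
Projection = [-4.6827, -2.2153, -5.0, -5.0]
Squared diffs: [0.0, 0.0, 0.0079, 11.6308]
Distance = sqrt(11.6387) = 3.4116


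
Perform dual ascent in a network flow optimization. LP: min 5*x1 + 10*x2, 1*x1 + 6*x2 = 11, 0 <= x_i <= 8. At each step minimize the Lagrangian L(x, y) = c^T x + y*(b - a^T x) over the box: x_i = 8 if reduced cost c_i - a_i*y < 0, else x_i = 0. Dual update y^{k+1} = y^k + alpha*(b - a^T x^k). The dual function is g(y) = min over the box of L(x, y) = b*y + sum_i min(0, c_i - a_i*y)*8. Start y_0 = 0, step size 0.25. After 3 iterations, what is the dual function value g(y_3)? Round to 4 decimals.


Dual ascent for LP: min 5*x1 + 10*x2, 1*x1 + 6*x2 = 11, 0 <= x_i <= 8
Step 1: y^k = 0.0, reduced costs: (5.0, 10.0)
  x^k = (0.0, 0.0), subgradient = b - a^T x = 11.0
  y^{k+1} = 0.0 + 0.25*11.0 = 2.75
Step 2: y^k = 2.75, reduced costs: (2.25, -6.5)
  x^k = (0.0, 8.0), subgradient = b - a^T x = -37.0
  y^{k+1} = 2.75 + 0.25*-37.0 = -6.5
Step 3: y^k = -6.5, reduced costs: (11.5, 49.0)
  x^k = (0.0, 0.0), subgradient = b - a^T x = 11.0
  y^{k+1} = -6.5 + 0.25*11.0 = -3.75
Dual objective at y_3 = -3.75: reduced costs (8.75, 32.5), box minimizer x = (0.0, 0.0)
g(y_3) = b*y + (c1 - a1*y)*x1 + (c2 - a2*y)*x2 = 11*(-3.75) + 8.75*0.0 + 32.5*0.0 = -41.25 + 0.0 + 0.0 = -41.25


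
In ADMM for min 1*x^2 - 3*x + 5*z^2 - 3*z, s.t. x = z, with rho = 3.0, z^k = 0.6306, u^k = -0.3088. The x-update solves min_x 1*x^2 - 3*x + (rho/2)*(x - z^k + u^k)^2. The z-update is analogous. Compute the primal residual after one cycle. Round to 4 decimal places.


ADMM iteration with rho = 3.0, z^k = 0.6306, u^k = -0.3088
Step 1: x-update.
Minimize 1*x^2 - 3*x + (3.0/2)*(x - 0.6306 - 0.3088)^2
FOC: (2*1 + 3.0)*x = 3 + 3.0*(0.6306 + 0.3088)
x^{k+1} = 1.1636
Step 2: z-update.
Minimize 5*z^2 - 3*z + (3.0/2)*(1.1636 - z - 0.3088)^2
FOC: (2*5 + 3.0)*z = 3 + 3.0*(1.1636 - 0.3088)
z^{k+1} = 0.428
Step 3: u-update.
u^{k+1} = -0.3088 + 1.1636 - 0.428 = 0.4268
Step 4: Primal residual = |1.1636 - 0.428| = 0.7356


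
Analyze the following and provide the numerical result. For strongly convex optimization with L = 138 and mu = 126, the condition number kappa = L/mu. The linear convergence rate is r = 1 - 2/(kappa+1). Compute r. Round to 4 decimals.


Step 1: Compute the condition number.
kappa = L/mu = 138/126 = 1.0952
Step 2: Compute the convergence rate.
r = 1 - 2/(kappa + 1) = 1 - 2*mu/(L + mu) = (L - mu)/(L + mu) = 12/264 = 0.0455


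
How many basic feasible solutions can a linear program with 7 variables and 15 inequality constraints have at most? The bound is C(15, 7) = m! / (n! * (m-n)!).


Each vertex corresponds to some choice of n active constraints out of m, so the number of vertices is at most C(m, n) = m! / (n!(m-n)!).
m = 15, n = 7
Numerator: 15 * 14 * 13 * 12 * 11 * 10 * 9
Denominator: 7! = 5040
C(15, 7) = 6435


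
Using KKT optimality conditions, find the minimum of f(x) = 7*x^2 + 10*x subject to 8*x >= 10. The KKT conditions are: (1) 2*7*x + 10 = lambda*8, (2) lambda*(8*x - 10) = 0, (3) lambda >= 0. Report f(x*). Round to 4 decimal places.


Step 1: Try lambda = 0 (constraint inactive).
x_unc = -10/(2*7) = -0.7143
Check: 8*-0.7143 = -5.7144 < 10 -- violated!
Step 2: Constraint must be active: 8*x = 10
x* = 10/8 = 1.25
lambda = (2*7*1.25 + 10)/8 = 3.4375
Step 3: Compute optimal value.
f(x*) = 7*1.25^2 + 10*1.25 = 23.4375


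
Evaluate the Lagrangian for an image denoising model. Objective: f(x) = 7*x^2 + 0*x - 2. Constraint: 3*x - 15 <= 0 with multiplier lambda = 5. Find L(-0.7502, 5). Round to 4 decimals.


Step 1: Evaluate f(x).
f(-0.7502) = 7*(-0.7502)^2 + 0*(-0.7502) - 2 = 1.9396
Step 2: Evaluate g(x).
g(-0.7502) = 3*-0.7502 - 15 = -17.2506
Step 3: Compute Lagrangian.
L = 1.9396 + 5*-17.2506 = -84.3134


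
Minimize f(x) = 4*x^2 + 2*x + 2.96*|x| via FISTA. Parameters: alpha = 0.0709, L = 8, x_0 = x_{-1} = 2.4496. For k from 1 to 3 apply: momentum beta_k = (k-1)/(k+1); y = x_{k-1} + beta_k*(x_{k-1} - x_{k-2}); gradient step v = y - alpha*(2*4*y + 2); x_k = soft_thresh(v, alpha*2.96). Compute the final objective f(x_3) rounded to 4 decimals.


FISTA on f(x) = 4*x^2 + 2*x + 2.96*|x|
L = 8, alpha = 0.0709
Iteration 1: beta = 0.0, y = 2.4496 + 0.0*(2.4496 - 2.4496) = 2.4496
  grad(y) = 21.5968, v = y - alpha*grad = 0.9184
  prox(v) = soft_thresh(0.9184, 0.2099) = 0.7085
Iteration 2: beta = 0.3333, y = 0.7085 + 0.3333*(0.7085 - 2.4496) = 0.1282
  grad(y) = 3.0253, v = y - alpha*grad = -0.0863
  prox(v) = soft_thresh(-0.0863, 0.2099) = 0.0
Iteration 3: beta = 0.5, y = 0.0 + 0.5*(0.0 - 0.7085) = -0.3543
  grad(y) = -0.8341, v = y - alpha*grad = -0.2951
  prox(v) = soft_thresh(-0.2951, 0.2099) = -0.0853
f(x_3) = 4*(-0.0853)^2 + 2*(-0.0853) + 2.96*|-0.0853| = 0.1109


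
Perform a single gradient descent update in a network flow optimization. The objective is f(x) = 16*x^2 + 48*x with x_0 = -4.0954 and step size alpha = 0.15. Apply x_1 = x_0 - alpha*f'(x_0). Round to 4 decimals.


We compute the gradient at x_0 and apply the update.
f'(x) = 32*x + 48
f'(-4.0954) = 32*-4.0954 + 48 = -83.0528
x_1 = -4.0954 - 0.15*-83.0528 = 8.3625


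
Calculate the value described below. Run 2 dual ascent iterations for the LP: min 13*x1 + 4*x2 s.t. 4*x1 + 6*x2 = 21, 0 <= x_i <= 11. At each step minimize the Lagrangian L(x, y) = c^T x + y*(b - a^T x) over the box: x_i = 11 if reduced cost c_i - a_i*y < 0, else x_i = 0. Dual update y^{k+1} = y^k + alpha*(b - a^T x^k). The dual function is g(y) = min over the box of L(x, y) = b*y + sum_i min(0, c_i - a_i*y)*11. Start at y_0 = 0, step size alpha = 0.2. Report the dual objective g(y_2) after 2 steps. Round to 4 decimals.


Dual ascent for LP: min 13*x1 + 4*x2, 4*x1 + 6*x2 = 21, 0 <= x_i <= 11
Step 1: y^k = 0.0, reduced costs: (13.0, 4.0)
  x^k = (0.0, 0.0), subgradient = b - a^T x = 21.0
  y^{k+1} = 0.0 + 0.2*21.0 = 4.2
Step 2: y^k = 4.2, reduced costs: (-3.8, -21.2)
  x^k = (11.0, 11.0), subgradient = b - a^T x = -89.0
  y^{k+1} = 4.2 + 0.2*-89.0 = -13.6
Dual objective at y_2 = -13.6: reduced costs (67.4, 85.6), box minimizer x = (0.0, 0.0)
g(y_2) = b*y + (c1 - a1*y)*x1 + (c2 - a2*y)*x2 = 21*(-13.6) + 67.4*0.0 + 85.6*0.0 = -285.6 + 0.0 + 0.0 = -285.6


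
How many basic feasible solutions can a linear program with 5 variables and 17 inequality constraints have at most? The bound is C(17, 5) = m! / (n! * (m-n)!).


Each vertex corresponds to some choice of n active constraints out of m, so the number of vertices is at most C(m, n) = m! / (n!(m-n)!).
m = 17, n = 5
Numerator: 17 * 16 * 15 * 14 * 13
Denominator: 5! = 120
C(17, 5) = 6188


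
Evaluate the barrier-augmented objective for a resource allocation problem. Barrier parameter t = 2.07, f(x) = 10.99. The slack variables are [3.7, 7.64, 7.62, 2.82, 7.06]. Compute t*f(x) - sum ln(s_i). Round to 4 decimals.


Step 1: Compute log-barrier.
ln values: [1.3083, 2.0334, 2.0308, 1.0367, 1.9544]
phi = -(1.3083 + 2.0334 + 2.0308 + 1.0367 + 1.9544) = -8.3637
Step 2: Compute augmented objective.
t*f(x) = 2.07*10.99 = 22.7493
Total = 22.7493 - 8.3637 = 14.3856


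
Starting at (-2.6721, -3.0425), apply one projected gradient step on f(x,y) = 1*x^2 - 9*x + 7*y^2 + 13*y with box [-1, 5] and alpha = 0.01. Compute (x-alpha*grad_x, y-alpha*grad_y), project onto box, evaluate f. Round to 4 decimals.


Step 1: Compute gradient at (-2.6721, -3.0425).
grad_x = 2*1*-2.6721 - 9 = -14.3442
grad_y = 2*7*-3.0425 + 13 = -29.595
Step 2: Gradient step.
x_raw = -2.6721 - 0.01*-14.3442 = -2.5287
y_raw = -3.0425 - 0.01*-29.595 = -2.7466
Step 3: Project onto [-1, 5].
x_proj = clip(-2.5287) = -1.0
y_proj = clip(-2.7466) = -1.0
Step 4: Evaluate f.
f(-1.0, -1.0) = 4.0


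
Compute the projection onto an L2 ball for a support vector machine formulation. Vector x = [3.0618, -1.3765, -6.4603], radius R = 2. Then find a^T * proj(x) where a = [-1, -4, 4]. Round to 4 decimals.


Step 1: Compute ||x|| (intermediates to 6 decimals).
||x|| = sqrt(3.0618^2 + (-1.3765)^2 + (-6.4603)^2) = 7.280443
Step 2: Project.
Since ||x|| > R, scale = R/||x|| = 2/7.280443 = 0.274709, proj(x) = scale * x
proj(x) = [0.841104, -0.378137, -1.774703]
Step 3: Dot product.
a^T * proj(x) = -1*0.841104 - 4*(-0.378137) + 4*(-1.774703) = -6.4274


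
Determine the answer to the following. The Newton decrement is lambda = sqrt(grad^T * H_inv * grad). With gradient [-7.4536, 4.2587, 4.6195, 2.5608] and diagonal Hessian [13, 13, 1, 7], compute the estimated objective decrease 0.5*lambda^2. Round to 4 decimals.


Step 1: H is diagonal, so H^(-1) * g = [-0.5734, 0.3276, 4.6195, 0.3658].
Step 2: g^T H^(-1) g = sum_i g_i^2 / H_ii
  = (-7.4536)^2/13 + (4.2587)^2/13 + (4.6195)^2/1 + (2.5608)^2/7
  = 4.2736 + 1.3951 + 21.3398 + 0.9368 = 27.9453
Step 3: Objective decrease = 0.5 * g^T H^(-1) g = 13.9726
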